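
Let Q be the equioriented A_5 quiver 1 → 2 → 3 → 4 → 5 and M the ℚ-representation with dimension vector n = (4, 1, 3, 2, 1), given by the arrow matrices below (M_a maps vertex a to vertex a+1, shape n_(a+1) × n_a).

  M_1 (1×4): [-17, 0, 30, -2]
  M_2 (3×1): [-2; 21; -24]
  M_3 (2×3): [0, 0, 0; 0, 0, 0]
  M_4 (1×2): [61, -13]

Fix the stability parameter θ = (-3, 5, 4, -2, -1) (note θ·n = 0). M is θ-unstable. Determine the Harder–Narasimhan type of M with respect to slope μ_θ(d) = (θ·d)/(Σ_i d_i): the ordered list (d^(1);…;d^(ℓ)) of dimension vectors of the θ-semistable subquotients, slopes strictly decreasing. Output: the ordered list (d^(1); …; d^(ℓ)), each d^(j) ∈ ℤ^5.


Interval decomposition of M: I[1,1]^3, I[1,3], I[3,3]^2, I[4,4], I[4,5].
HN type (ℓ=5): μ^(1)=9/2; μ^(2)=4; μ^(3)=-1; μ^(4)=-2; μ^(5)=-3

((0, 1, 1, 0, 0); (0, 0, 2, 0, 0); (0, 0, 0, 0, 1); (0, 0, 0, 2, 0); (4, 0, 0, 0, 0))


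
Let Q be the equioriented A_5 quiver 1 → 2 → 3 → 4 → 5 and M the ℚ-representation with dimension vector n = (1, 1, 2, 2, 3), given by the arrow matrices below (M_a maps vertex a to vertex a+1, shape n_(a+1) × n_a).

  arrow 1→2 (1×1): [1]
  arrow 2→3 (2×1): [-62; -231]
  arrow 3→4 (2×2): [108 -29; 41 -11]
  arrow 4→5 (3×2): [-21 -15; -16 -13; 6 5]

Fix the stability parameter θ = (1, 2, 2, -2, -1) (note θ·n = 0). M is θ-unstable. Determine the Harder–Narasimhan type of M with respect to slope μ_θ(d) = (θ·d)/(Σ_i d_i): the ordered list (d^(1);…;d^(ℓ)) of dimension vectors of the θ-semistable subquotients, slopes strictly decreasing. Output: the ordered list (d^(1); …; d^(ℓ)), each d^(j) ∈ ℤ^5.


Via rank(M_{q-1}∘⋯∘M_p): M ≅ I[1,5], I[3,5], I[5,5].
μ_θ-semistable layers: μ^(1)=2/5; μ^(2)=-1/3; μ^(3)=-1

((1, 1, 1, 1, 1); (0, 0, 1, 1, 1); (0, 0, 0, 0, 1))


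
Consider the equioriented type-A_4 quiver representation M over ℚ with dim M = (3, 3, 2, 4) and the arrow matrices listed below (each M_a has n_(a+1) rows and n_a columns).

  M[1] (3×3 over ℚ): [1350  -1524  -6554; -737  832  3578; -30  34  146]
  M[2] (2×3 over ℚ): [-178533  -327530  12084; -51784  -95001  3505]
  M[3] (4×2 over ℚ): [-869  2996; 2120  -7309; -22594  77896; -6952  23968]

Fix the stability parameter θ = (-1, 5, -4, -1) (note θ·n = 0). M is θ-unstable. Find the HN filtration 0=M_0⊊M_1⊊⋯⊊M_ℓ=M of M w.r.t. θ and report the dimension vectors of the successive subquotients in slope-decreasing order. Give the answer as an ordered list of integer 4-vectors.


Interval decomposition of M: I[1,2], I[1,4]^2, I[4,4]^2.
HN type (ℓ=3): μ^(1)=5; μ^(2)=0; μ^(3)=-1

((0, 1, 0, 0); (0, 2, 2, 2); (3, 0, 0, 2))


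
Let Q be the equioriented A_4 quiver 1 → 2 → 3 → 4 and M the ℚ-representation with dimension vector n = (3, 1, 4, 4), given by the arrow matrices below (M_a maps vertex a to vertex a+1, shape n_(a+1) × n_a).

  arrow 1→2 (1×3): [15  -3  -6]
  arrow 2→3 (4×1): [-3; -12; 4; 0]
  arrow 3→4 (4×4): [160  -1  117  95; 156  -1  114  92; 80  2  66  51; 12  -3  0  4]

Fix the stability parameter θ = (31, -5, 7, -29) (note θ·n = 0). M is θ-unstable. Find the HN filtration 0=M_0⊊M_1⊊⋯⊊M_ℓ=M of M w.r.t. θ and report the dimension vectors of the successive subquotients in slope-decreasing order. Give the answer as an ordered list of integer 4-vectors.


Via rank(M_{q-1}∘⋯∘M_p): M ≅ I[1,1]^2, I[1,3], I[3,4]^3, I[4,4].
μ_θ-semistable layers: μ^(1)=31; μ^(2)=11; μ^(3)=-11; μ^(4)=-29

((2, 0, 0, 0); (1, 1, 1, 0); (0, 0, 3, 3); (0, 0, 0, 1))


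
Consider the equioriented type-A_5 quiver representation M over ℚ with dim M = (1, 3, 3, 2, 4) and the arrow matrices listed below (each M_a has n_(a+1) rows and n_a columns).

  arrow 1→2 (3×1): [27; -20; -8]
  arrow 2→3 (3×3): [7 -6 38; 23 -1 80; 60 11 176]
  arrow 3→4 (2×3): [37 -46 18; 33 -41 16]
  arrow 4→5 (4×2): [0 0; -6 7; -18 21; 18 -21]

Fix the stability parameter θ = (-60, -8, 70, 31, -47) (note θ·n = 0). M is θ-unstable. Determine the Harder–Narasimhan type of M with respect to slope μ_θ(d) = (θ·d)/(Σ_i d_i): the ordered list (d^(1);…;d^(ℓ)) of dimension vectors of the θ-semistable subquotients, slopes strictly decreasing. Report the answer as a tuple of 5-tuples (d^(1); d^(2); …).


Barcode: M ≅ I[1,5], I[2,3], I[2,4], I[5,5]^3. HN layers by μ_θ (6 steps, strictly decreasing):
  μ^(1)=70; μ^(2)=101/2; μ^(3)=18; μ^(4)=-8; μ^(5)=-47; μ^(6)=-60

((0, 0, 1, 0, 0); (0, 0, 1, 1, 0); (0, 0, 1, 1, 1); (0, 3, 0, 0, 0); (0, 0, 0, 0, 3); (1, 0, 0, 0, 0))


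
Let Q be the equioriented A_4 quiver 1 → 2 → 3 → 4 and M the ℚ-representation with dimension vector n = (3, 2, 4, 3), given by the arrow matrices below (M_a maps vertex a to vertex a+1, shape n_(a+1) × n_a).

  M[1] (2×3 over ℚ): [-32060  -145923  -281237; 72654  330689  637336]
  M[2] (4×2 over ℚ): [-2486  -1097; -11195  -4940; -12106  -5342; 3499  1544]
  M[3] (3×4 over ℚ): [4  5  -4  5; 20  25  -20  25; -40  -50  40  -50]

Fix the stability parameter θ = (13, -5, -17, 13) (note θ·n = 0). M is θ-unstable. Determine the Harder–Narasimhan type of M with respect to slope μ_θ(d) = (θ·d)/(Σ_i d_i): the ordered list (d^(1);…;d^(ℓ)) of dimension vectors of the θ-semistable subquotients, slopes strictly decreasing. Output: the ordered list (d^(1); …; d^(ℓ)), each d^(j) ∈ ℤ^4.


Interval decomposition of M: I[1,1], I[1,3]^2, I[3,3], I[3,4], I[4,4]^2.
HN type (ℓ=3): μ^(1)=13; μ^(2)=-3; μ^(3)=-17

((1, 0, 0, 3); (2, 2, 2, 0); (0, 0, 2, 0))


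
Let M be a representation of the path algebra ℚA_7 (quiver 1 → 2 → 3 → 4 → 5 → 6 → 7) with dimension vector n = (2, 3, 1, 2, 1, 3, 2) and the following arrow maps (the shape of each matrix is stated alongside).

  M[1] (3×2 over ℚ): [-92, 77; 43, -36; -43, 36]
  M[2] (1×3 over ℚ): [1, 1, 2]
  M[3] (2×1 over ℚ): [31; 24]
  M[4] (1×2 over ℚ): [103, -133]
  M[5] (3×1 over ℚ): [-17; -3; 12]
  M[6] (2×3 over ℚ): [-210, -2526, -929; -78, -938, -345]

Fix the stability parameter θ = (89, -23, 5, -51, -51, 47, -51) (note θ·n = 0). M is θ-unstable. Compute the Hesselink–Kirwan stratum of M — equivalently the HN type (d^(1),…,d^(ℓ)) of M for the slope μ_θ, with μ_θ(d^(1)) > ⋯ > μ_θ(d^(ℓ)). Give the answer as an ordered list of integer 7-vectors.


Barcode: M ≅ I[1,2], I[1,6], I[2,2], I[4,4], I[6,7]^2. HN layers by μ_θ (6 steps, strictly decreasing):
  μ^(1)=47; μ^(2)=33; μ^(3)=-2; μ^(4)=-31/5; μ^(5)=-23; μ^(6)=-51

((0, 0, 0, 0, 0, 1, 0); (1, 1, 0, 0, 0, 0, 0); (0, 0, 0, 0, 0, 2, 2); (1, 1, 1, 1, 1, 0, 0); (0, 1, 0, 0, 0, 0, 0); (0, 0, 0, 1, 0, 0, 0))


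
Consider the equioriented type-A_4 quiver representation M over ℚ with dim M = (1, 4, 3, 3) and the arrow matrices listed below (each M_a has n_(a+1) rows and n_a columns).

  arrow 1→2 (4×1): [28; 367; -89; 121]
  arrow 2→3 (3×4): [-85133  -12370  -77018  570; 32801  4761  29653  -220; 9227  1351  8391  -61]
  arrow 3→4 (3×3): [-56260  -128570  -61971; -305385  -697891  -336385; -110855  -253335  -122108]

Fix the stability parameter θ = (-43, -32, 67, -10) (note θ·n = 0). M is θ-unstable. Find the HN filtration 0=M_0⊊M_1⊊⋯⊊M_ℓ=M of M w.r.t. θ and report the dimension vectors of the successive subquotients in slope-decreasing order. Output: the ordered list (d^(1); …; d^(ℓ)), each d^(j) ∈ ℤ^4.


Barcode: M ≅ I[1,4], I[2,2], I[2,3], I[2,4], I[4,4]. HN layers by μ_θ (5 steps, strictly decreasing):
  μ^(1)=67; μ^(2)=57/2; μ^(3)=-10; μ^(4)=-32; μ^(5)=-43

((0, 0, 1, 0); (0, 0, 2, 2); (0, 0, 0, 1); (0, 4, 0, 0); (1, 0, 0, 0))


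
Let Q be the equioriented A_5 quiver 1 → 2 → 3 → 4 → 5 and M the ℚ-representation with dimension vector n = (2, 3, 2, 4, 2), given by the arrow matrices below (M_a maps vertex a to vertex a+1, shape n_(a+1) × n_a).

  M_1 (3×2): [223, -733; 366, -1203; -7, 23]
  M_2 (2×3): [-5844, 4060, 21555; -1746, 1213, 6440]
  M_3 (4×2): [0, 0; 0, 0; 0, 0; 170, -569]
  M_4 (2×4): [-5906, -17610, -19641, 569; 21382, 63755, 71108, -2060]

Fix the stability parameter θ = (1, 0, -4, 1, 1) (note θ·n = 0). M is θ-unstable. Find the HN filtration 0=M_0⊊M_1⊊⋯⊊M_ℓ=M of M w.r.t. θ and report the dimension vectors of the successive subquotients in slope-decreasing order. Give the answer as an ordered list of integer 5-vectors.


Via rank(M_{q-1}∘⋯∘M_p): M ≅ I[1,3], I[1,5], I[2,2], I[4,4]^2, I[4,5].
μ_θ-semistable layers: μ^(1)=1; μ^(2)=0; μ^(3)=-1

((0, 0, 0, 4, 2); (0, 1, 0, 0, 0); (2, 2, 2, 0, 0))


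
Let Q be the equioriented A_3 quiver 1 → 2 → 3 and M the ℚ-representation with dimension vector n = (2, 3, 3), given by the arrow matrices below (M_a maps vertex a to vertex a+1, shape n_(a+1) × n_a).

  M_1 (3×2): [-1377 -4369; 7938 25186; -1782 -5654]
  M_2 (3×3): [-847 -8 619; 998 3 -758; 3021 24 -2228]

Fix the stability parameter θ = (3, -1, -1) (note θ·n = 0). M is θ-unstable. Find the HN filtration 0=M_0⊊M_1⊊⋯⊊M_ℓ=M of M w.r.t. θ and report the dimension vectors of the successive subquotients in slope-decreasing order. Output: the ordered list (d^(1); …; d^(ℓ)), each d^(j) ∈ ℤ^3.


Interval decomposition of M: I[1,1], I[1,3], I[2,3]^2.
HN type (ℓ=3): μ^(1)=3; μ^(2)=1/3; μ^(3)=-1

((1, 0, 0); (1, 1, 1); (0, 2, 2))


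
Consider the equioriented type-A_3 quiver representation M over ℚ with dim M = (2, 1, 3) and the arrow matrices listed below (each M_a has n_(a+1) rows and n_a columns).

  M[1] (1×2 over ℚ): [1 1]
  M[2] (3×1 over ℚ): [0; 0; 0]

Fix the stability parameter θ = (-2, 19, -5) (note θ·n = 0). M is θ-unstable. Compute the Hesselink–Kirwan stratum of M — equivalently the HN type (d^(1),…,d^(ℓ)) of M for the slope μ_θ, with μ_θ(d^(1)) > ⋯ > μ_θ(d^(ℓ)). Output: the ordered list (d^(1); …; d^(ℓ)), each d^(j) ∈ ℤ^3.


Interval decomposition of M: I[1,1], I[1,2], I[3,3]^3.
HN type (ℓ=3): μ^(1)=19; μ^(2)=-2; μ^(3)=-5

((0, 1, 0); (2, 0, 0); (0, 0, 3))


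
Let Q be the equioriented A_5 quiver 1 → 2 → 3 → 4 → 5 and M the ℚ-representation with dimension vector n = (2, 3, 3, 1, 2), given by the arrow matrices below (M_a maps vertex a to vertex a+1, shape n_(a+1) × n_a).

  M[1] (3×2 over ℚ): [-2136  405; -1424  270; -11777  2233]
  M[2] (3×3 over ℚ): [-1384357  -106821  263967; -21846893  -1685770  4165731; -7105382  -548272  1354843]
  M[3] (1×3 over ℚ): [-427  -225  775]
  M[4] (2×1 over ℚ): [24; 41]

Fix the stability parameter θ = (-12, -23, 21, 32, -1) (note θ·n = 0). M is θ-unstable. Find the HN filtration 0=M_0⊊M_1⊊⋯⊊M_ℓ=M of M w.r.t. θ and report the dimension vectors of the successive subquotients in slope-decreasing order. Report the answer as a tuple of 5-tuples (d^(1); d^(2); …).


Barcode: M ≅ I[1,3], I[1,5], I[2,3], I[5,5]. HN layers by μ_θ (5 steps, strictly decreasing):
  μ^(1)=21; μ^(2)=52/3; μ^(3)=-1; μ^(4)=-35/2; μ^(5)=-23

((0, 0, 2, 0, 0); (0, 0, 1, 1, 1); (0, 0, 0, 0, 1); (2, 2, 0, 0, 0); (0, 1, 0, 0, 0))


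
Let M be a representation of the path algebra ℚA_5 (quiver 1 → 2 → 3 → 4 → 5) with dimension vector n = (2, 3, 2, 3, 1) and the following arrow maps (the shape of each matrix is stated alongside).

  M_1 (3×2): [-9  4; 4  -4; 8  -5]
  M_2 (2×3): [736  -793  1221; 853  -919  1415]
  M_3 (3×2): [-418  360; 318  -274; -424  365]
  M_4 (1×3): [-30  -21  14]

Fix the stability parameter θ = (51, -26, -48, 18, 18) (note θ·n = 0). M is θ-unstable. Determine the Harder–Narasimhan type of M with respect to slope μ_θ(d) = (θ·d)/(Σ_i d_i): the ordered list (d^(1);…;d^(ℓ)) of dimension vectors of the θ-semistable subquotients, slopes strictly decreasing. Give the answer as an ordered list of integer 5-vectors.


Interval decomposition of M: I[1,4], I[1,5], I[2,2], I[4,4].
HN type (ℓ=3): μ^(1)=18; μ^(2)=-23/3; μ^(3)=-26

((0, 0, 0, 3, 1); (2, 2, 2, 0, 0); (0, 1, 0, 0, 0))


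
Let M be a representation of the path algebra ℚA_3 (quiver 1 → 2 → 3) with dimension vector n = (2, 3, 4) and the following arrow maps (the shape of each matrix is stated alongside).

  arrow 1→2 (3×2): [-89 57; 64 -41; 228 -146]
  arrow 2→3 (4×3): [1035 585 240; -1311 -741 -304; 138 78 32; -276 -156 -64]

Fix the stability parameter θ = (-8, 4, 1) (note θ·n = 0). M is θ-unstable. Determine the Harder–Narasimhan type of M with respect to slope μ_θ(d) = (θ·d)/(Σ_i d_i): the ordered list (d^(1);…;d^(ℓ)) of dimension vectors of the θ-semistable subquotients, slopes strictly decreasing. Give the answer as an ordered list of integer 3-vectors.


Barcode: M ≅ I[1,2], I[1,3], I[2,2], I[3,3]^3. HN layers by μ_θ (4 steps, strictly decreasing):
  μ^(1)=4; μ^(2)=5/2; μ^(3)=1; μ^(4)=-8

((0, 2, 0); (0, 1, 1); (0, 0, 3); (2, 0, 0))


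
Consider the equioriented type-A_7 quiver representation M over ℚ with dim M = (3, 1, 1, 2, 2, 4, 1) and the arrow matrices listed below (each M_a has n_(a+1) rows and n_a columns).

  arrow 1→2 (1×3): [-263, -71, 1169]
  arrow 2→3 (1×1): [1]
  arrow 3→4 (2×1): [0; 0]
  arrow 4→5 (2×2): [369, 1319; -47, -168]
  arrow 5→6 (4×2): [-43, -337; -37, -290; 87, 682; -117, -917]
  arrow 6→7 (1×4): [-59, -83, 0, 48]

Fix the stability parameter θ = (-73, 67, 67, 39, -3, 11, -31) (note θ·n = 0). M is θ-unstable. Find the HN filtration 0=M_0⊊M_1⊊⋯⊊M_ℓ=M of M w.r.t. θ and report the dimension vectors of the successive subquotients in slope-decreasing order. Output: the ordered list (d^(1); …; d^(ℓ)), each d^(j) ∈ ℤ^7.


Via rank(M_{q-1}∘⋯∘M_p): M ≅ I[1,1]^2, I[1,3], I[4,6], I[4,7], I[6,6]^2.
μ_θ-semistable layers: μ^(1)=67; μ^(2)=47/3; μ^(3)=11; μ^(4)=4; μ^(5)=-73

((0, 1, 1, 0, 0, 0, 0); (0, 0, 0, 1, 1, 1, 0); (0, 0, 0, 0, 0, 2, 0); (0, 0, 0, 1, 1, 1, 1); (3, 0, 0, 0, 0, 0, 0))


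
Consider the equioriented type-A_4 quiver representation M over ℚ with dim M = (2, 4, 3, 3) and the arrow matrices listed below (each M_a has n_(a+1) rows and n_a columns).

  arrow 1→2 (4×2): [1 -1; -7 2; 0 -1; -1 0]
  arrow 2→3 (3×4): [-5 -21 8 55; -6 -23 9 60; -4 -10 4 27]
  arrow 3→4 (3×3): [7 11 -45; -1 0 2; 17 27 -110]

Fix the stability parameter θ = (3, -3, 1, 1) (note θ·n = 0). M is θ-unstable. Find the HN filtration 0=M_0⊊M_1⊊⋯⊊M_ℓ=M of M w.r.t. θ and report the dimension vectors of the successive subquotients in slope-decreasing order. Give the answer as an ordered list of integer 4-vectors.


Via rank(M_{q-1}∘⋯∘M_p): M ≅ I[1,4]^2, I[2,2], I[2,4].
μ_θ-semistable layers: μ^(1)=1; μ^(2)=0; μ^(3)=-3

((0, 0, 3, 3); (2, 2, 0, 0); (0, 2, 0, 0))


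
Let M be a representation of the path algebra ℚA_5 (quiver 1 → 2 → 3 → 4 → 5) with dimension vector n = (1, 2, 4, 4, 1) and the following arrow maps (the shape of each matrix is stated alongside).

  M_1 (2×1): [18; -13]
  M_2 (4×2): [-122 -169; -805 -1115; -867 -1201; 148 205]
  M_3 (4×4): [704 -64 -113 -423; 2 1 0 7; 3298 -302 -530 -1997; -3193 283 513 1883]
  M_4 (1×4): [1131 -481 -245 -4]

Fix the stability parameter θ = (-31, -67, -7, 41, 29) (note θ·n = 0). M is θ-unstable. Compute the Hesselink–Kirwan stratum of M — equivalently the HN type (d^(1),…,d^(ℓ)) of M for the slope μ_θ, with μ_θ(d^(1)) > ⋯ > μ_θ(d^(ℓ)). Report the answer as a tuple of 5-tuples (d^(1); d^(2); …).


Barcode: M ≅ I[1,5], I[2,4], I[3,4]^2. HN layers by μ_θ (5 steps, strictly decreasing):
  μ^(1)=41; μ^(2)=35; μ^(3)=-7; μ^(4)=-49; μ^(5)=-67

((0, 0, 0, 3, 0); (0, 0, 0, 1, 1); (0, 0, 4, 0, 0); (1, 1, 0, 0, 0); (0, 1, 0, 0, 0))


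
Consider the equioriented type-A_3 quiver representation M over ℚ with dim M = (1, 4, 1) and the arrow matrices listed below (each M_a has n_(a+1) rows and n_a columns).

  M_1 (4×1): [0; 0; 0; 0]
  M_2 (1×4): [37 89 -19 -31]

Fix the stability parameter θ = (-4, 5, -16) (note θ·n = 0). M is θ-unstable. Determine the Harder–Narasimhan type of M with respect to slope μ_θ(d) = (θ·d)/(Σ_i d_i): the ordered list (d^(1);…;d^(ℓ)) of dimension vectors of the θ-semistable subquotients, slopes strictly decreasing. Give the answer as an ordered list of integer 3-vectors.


Barcode: M ≅ I[1,1], I[2,2]^3, I[2,3]. HN layers by μ_θ (3 steps, strictly decreasing):
  μ^(1)=5; μ^(2)=-4; μ^(3)=-11/2

((0, 3, 0); (1, 0, 0); (0, 1, 1))


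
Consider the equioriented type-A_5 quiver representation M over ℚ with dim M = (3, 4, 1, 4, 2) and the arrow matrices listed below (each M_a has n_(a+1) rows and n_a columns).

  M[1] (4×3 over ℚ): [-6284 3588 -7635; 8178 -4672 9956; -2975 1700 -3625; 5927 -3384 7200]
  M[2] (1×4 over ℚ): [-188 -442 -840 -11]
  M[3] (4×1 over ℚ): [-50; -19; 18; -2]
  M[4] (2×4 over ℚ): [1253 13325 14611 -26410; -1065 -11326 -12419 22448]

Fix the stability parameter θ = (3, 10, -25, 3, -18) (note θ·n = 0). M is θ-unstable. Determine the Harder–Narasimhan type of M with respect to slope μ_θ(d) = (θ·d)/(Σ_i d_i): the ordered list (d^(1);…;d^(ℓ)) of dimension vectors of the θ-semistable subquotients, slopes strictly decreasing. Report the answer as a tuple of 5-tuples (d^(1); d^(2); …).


Barcode: M ≅ I[1,1], I[1,2], I[1,5], I[2,2]^2, I[4,4]^2, I[4,5]. HN layers by μ_θ (4 steps, strictly decreasing):
  μ^(1)=10; μ^(2)=3; μ^(3)=-27/5; μ^(4)=-15/2

((0, 3, 0, 0, 0); (2, 0, 0, 2, 0); (1, 1, 1, 1, 1); (0, 0, 0, 1, 1))


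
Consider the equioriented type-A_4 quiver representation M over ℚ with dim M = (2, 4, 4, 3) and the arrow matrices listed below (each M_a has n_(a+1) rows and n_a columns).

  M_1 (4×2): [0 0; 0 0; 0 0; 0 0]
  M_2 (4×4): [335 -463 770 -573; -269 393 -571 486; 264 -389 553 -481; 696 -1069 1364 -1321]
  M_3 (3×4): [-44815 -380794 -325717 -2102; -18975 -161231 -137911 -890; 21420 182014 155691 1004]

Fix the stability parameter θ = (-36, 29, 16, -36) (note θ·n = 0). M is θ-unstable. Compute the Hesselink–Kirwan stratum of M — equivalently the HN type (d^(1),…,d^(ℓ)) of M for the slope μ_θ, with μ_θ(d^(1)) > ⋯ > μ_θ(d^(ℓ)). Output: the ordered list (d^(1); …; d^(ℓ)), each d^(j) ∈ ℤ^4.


Barcode: M ≅ I[1,1]^2, I[2,3], I[2,4]^3. HN layers by μ_θ (3 steps, strictly decreasing):
  μ^(1)=45/2; μ^(2)=3; μ^(3)=-36

((0, 1, 1, 0); (0, 3, 3, 3); (2, 0, 0, 0))


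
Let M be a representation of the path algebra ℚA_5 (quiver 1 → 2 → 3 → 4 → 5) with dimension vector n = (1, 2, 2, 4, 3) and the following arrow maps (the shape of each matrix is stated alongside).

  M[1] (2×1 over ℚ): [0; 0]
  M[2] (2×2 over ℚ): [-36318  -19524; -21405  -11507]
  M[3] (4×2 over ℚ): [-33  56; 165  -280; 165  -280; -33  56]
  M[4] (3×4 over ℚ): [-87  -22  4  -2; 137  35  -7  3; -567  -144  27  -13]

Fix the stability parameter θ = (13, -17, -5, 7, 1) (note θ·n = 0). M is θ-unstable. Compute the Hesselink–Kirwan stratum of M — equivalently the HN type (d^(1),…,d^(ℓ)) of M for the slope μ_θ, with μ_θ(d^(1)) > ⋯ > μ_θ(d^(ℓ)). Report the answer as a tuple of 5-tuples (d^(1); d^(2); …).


Interval decomposition of M: I[1,1], I[2,3], I[2,5], I[4,4], I[4,5]^2.
HN type (ℓ=5): μ^(1)=13; μ^(2)=7; μ^(3)=4; μ^(4)=-5; μ^(5)=-17

((1, 0, 0, 0, 0); (0, 0, 0, 1, 0); (0, 0, 0, 3, 3); (0, 0, 2, 0, 0); (0, 2, 0, 0, 0))


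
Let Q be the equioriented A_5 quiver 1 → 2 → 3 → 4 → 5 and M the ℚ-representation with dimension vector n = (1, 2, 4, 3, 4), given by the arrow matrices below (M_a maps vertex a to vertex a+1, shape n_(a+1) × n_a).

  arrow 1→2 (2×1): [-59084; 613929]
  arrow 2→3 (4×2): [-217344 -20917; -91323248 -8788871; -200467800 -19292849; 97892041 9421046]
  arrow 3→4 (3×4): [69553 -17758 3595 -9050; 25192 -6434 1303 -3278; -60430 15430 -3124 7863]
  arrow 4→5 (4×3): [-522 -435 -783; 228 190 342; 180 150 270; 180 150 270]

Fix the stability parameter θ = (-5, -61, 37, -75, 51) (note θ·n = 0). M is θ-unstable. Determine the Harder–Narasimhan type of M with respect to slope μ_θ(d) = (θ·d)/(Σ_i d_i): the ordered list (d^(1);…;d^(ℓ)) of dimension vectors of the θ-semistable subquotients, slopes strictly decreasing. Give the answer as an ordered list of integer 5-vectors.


Via rank(M_{q-1}∘⋯∘M_p): M ≅ I[1,5], I[2,4], I[3,3], I[3,4], I[5,5]^3.
μ_θ-semistable layers: μ^(1)=51; μ^(2)=37; μ^(3)=-19; μ^(4)=-33; μ^(5)=-61

((0, 0, 0, 0, 4); (0, 0, 1, 0, 0); (0, 0, 3, 3, 0); (1, 1, 0, 0, 0); (0, 1, 0, 0, 0))


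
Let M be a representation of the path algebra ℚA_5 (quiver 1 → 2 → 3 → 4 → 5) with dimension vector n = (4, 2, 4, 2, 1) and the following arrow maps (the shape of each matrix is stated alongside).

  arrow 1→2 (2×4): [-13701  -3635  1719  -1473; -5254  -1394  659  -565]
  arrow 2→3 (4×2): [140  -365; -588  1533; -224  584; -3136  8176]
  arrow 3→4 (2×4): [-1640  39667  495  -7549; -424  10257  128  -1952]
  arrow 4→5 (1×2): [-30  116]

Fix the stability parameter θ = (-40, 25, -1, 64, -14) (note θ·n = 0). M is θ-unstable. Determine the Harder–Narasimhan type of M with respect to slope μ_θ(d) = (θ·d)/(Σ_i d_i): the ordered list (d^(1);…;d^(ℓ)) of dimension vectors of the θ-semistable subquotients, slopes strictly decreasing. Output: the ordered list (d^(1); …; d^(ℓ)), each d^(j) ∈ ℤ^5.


Interval decomposition of M: I[1,1]^2, I[1,2], I[1,5], I[3,3]^2, I[3,4].
HN type (ℓ=5): μ^(1)=64; μ^(2)=25; μ^(3)=12; μ^(4)=-1; μ^(5)=-40

((0, 0, 0, 1, 0); (0, 1, 0, 1, 1); (0, 1, 1, 0, 0); (0, 0, 3, 0, 0); (4, 0, 0, 0, 0))


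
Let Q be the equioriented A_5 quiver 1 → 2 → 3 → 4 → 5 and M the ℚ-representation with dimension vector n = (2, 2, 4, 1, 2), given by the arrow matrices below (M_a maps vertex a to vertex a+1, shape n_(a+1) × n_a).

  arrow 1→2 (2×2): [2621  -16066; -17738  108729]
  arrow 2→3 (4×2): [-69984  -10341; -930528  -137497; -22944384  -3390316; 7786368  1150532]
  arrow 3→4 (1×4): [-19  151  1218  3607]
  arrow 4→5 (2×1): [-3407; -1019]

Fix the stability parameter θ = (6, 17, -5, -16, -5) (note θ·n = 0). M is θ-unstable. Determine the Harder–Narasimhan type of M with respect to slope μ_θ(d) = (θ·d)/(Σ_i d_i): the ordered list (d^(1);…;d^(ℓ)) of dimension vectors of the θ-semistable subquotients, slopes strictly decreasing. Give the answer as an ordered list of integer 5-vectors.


Interval decomposition of M: I[1,2], I[1,5], I[3,3]^3, I[5,5].
HN type (ℓ=4): μ^(1)=17; μ^(2)=6; μ^(3)=-3/5; μ^(4)=-5

((0, 1, 0, 0, 0); (1, 0, 0, 0, 0); (1, 1, 1, 1, 1); (0, 0, 3, 0, 1))


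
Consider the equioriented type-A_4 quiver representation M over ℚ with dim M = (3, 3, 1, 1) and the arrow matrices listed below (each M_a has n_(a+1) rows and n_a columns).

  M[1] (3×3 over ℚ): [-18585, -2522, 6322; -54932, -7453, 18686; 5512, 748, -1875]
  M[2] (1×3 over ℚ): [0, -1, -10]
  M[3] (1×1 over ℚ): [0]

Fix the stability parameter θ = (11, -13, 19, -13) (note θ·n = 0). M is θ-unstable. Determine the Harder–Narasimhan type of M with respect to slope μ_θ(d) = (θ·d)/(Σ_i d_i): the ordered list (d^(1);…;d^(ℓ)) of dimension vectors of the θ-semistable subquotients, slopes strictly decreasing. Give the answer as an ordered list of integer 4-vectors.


Interval decomposition of M: I[1,2]^2, I[1,3], I[4,4].
HN type (ℓ=3): μ^(1)=19; μ^(2)=-1; μ^(3)=-13

((0, 0, 1, 0); (3, 3, 0, 0); (0, 0, 0, 1))


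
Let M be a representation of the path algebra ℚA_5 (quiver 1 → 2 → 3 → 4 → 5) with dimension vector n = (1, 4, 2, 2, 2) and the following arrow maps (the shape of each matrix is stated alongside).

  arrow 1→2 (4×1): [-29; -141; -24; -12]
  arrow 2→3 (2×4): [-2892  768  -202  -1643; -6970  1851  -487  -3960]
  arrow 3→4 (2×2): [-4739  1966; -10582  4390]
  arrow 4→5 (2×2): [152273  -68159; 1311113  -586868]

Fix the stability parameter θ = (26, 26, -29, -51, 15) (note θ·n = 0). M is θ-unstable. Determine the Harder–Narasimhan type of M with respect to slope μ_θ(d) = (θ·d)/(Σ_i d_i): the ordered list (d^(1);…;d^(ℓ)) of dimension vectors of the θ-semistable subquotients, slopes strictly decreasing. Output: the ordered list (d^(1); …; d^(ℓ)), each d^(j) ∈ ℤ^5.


Barcode: M ≅ I[1,5], I[2,2]^2, I[2,5]. HN layers by μ_θ (4 steps, strictly decreasing):
  μ^(1)=26; μ^(2)=15; μ^(3)=-7; μ^(4)=-18

((0, 2, 0, 0, 0); (0, 0, 0, 0, 2); (1, 1, 1, 1, 0); (0, 1, 1, 1, 0))


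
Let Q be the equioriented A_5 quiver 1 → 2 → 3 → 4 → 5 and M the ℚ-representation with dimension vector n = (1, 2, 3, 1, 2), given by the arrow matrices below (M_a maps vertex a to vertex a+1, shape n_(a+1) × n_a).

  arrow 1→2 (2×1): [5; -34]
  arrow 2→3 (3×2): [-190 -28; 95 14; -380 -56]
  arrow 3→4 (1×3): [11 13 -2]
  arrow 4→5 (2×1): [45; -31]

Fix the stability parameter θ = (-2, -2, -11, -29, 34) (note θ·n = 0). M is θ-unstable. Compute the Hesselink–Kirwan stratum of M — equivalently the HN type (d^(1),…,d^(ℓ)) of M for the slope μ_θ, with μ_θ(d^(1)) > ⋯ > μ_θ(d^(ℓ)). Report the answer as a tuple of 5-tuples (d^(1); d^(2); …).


Via rank(M_{q-1}∘⋯∘M_p): M ≅ I[1,5], I[2,2], I[3,3]^2, I[5,5].
μ_θ-semistable layers: μ^(1)=34; μ^(2)=-2; μ^(3)=-11

((0, 0, 0, 0, 2); (0, 1, 0, 0, 0); (1, 1, 3, 1, 0))


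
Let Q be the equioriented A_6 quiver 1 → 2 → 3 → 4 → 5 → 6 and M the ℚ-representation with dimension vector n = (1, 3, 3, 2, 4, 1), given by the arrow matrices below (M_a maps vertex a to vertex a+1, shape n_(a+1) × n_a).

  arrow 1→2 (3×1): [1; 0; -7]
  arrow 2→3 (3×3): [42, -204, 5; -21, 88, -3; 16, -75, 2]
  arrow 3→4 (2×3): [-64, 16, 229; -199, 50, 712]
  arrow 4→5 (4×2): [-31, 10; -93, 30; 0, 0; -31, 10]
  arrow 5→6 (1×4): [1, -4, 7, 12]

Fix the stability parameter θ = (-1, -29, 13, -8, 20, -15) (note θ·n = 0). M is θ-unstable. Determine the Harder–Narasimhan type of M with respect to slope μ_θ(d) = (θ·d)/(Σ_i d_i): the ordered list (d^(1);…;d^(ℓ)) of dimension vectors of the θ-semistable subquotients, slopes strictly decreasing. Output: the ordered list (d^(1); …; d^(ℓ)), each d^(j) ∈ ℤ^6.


Via rank(M_{q-1}∘⋯∘M_p): M ≅ I[1,4], I[2,3], I[2,6], I[5,5]^3.
μ_θ-semistable layers: μ^(1)=20; μ^(2)=13; μ^(3)=5/2; μ^(4)=-15; μ^(5)=-29

((0, 0, 0, 0, 3, 0); (0, 0, 1, 0, 0, 0); (0, 0, 2, 2, 1, 1); (1, 1, 0, 0, 0, 0); (0, 2, 0, 0, 0, 0))


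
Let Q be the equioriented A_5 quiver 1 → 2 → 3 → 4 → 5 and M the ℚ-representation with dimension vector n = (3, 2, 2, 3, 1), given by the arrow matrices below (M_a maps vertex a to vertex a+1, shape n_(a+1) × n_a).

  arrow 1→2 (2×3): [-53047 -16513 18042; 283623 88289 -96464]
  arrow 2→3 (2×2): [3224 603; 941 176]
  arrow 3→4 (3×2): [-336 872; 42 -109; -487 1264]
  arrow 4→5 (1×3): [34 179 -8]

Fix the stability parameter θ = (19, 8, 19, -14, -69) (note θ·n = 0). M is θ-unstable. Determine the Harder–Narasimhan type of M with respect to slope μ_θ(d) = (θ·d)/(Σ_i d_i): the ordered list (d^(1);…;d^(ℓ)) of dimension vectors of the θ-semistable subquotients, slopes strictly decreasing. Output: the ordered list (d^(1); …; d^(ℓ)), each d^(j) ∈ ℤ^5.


Interval decomposition of M: I[1,1], I[1,4], I[1,5], I[4,4].
HN type (ℓ=4): μ^(1)=19; μ^(2)=8; μ^(3)=-37/5; μ^(4)=-14

((1, 0, 0, 0, 0); (1, 1, 1, 1, 0); (1, 1, 1, 1, 1); (0, 0, 0, 1, 0))


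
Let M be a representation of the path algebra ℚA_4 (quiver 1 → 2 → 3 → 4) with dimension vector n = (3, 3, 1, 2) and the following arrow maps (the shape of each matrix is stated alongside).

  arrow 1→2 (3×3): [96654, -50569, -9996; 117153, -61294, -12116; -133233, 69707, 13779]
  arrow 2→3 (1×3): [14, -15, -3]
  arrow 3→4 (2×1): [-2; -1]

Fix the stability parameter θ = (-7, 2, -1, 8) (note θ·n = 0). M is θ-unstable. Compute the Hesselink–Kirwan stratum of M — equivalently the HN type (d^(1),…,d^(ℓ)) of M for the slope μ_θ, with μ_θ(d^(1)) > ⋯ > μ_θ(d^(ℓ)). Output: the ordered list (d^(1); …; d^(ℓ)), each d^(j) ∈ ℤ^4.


Via rank(M_{q-1}∘⋯∘M_p): M ≅ I[1,2]^2, I[1,4], I[4,4].
μ_θ-semistable layers: μ^(1)=8; μ^(2)=2; μ^(3)=1/2; μ^(4)=-7

((0, 0, 0, 2); (0, 2, 0, 0); (0, 1, 1, 0); (3, 0, 0, 0))


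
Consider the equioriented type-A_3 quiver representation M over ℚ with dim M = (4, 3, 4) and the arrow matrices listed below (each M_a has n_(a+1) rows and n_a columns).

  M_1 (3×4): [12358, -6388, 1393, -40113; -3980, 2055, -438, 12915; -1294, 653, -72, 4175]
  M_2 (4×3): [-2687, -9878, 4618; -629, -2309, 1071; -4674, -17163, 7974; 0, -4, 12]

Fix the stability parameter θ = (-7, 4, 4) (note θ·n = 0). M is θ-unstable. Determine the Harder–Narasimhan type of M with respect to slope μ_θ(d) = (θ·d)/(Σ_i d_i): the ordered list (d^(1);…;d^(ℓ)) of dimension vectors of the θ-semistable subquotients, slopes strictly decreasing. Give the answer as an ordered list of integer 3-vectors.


Interval decomposition of M: I[1,1], I[1,3]^3, I[3,3].
HN type (ℓ=2): μ^(1)=4; μ^(2)=-7

((0, 3, 4); (4, 0, 0))


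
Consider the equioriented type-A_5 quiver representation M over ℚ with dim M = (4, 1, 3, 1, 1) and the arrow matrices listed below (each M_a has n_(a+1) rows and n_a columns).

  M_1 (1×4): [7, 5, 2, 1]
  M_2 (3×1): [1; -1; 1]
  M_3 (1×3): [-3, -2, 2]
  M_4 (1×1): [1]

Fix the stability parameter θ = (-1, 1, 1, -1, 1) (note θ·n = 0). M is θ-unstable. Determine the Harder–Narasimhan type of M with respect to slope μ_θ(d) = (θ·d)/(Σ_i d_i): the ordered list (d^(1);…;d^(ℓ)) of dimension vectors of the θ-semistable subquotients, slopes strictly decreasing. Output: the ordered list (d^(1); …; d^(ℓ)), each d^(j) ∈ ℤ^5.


Barcode: M ≅ I[1,1]^3, I[1,5], I[3,3]^2. HN layers by μ_θ (3 steps, strictly decreasing):
  μ^(1)=1; μ^(2)=1/3; μ^(3)=-1

((0, 0, 2, 0, 1); (0, 1, 1, 1, 0); (4, 0, 0, 0, 0))


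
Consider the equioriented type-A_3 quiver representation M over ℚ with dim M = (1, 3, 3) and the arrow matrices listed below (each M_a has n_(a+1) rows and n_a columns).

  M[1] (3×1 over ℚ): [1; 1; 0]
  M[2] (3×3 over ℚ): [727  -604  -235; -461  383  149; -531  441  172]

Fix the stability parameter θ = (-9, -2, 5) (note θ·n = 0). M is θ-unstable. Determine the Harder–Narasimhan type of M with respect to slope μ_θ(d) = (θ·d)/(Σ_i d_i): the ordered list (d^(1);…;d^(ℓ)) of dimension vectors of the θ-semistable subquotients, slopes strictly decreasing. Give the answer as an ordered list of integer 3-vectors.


Interval decomposition of M: I[1,3], I[2,3]^2.
HN type (ℓ=3): μ^(1)=5; μ^(2)=-2; μ^(3)=-9

((0, 0, 3); (0, 3, 0); (1, 0, 0))


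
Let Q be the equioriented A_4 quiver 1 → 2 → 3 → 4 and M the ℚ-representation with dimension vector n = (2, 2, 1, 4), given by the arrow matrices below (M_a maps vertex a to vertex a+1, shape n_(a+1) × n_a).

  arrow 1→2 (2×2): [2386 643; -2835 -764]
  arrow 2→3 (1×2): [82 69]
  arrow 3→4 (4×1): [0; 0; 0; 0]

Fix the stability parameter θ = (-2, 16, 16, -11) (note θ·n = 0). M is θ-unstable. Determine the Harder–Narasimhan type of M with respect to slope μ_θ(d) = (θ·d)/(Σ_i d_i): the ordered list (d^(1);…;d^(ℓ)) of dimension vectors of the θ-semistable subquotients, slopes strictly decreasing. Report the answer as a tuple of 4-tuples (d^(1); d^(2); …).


Via rank(M_{q-1}∘⋯∘M_p): M ≅ I[1,2], I[1,3], I[4,4]^4.
μ_θ-semistable layers: μ^(1)=16; μ^(2)=-2; μ^(3)=-11

((0, 2, 1, 0); (2, 0, 0, 0); (0, 0, 0, 4))


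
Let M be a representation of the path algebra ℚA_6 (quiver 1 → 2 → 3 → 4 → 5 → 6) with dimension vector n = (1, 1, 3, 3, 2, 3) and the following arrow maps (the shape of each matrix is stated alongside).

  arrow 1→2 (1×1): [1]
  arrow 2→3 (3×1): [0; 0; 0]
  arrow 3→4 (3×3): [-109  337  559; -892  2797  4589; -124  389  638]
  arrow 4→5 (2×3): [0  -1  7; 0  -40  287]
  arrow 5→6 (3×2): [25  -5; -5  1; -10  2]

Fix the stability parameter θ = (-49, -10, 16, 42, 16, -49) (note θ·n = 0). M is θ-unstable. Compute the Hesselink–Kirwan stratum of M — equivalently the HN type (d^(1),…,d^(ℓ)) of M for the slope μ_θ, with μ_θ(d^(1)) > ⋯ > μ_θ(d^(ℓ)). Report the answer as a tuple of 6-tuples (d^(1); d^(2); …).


Interval decomposition of M: I[1,2], I[3,4], I[3,5], I[3,6], I[6,6]^2.
HN type (ℓ=6): μ^(1)=42; μ^(2)=29; μ^(3)=16; μ^(4)=25/4; μ^(5)=-10; μ^(6)=-49

((0, 0, 0, 1, 0, 0); (0, 0, 0, 1, 1, 0); (0, 0, 2, 0, 0, 0); (0, 0, 1, 1, 1, 1); (0, 1, 0, 0, 0, 0); (1, 0, 0, 0, 0, 2))


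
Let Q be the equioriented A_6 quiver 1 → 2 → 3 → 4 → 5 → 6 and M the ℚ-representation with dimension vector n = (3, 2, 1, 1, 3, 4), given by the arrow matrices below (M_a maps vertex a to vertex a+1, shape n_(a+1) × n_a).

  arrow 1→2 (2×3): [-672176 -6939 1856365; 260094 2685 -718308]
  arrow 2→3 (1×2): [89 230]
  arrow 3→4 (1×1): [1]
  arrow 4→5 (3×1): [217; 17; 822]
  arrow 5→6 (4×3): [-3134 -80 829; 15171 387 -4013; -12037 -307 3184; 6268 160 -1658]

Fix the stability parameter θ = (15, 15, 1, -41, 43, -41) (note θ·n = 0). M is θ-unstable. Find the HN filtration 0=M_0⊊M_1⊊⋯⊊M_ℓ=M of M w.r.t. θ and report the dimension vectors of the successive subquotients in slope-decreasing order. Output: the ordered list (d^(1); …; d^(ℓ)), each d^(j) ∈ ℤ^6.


Barcode: M ≅ I[1,1], I[1,2], I[1,5], I[5,6]^2, I[6,6]^2. HN layers by μ_θ (5 steps, strictly decreasing):
  μ^(1)=43; μ^(2)=15; μ^(3)=1; μ^(4)=-5/2; μ^(5)=-41

((0, 0, 0, 0, 1, 0); (2, 1, 0, 0, 0, 0); (0, 0, 0, 0, 2, 2); (1, 1, 1, 1, 0, 0); (0, 0, 0, 0, 0, 2))


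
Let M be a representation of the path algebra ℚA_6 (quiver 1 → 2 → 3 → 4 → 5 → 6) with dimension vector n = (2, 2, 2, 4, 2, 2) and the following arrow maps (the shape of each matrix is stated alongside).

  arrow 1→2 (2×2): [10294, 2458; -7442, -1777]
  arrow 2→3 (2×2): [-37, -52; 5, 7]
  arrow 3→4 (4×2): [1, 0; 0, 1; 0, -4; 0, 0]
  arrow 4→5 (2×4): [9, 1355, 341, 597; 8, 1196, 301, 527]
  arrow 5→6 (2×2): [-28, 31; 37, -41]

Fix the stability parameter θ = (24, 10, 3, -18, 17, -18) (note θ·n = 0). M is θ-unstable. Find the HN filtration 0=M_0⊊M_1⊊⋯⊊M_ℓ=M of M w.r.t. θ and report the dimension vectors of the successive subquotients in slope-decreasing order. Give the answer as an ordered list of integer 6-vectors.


Interval decomposition of M: I[1,4], I[1,6], I[4,4], I[4,6].
HN type (ℓ=4): μ^(1)=19/4; μ^(2)=3; μ^(3)=-1/2; μ^(4)=-18

((1, 1, 1, 1, 0, 0); (1, 1, 1, 1, 1, 1); (0, 0, 0, 0, 1, 1); (0, 0, 0, 2, 0, 0))


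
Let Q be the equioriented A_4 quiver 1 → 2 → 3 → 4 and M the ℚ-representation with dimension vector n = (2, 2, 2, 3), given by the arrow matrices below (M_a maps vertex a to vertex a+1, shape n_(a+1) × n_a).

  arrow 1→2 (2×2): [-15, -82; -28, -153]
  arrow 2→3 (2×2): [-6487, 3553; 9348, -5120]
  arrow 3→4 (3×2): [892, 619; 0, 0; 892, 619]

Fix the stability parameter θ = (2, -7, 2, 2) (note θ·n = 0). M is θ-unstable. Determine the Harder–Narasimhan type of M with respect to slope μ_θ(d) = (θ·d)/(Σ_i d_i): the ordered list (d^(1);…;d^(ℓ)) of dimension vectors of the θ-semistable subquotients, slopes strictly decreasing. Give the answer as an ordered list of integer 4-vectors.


Barcode: M ≅ I[1,3], I[1,4], I[4,4]^2. HN layers by μ_θ (2 steps, strictly decreasing):
  μ^(1)=2; μ^(2)=-5/2

((0, 0, 2, 3); (2, 2, 0, 0))


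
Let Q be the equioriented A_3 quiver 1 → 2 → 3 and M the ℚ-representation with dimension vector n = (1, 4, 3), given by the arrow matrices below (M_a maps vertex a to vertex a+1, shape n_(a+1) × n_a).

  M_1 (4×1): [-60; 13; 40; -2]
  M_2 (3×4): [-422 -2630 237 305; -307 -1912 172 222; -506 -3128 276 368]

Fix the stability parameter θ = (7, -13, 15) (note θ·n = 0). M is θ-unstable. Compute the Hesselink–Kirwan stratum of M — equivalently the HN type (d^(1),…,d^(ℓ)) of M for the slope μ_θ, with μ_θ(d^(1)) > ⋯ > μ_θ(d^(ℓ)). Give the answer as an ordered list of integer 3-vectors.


Via rank(M_{q-1}∘⋯∘M_p): M ≅ I[1,2], I[2,2], I[2,3]^2, I[3,3].
μ_θ-semistable layers: μ^(1)=15; μ^(2)=-3; μ^(3)=-13

((0, 0, 3); (1, 1, 0); (0, 3, 0))


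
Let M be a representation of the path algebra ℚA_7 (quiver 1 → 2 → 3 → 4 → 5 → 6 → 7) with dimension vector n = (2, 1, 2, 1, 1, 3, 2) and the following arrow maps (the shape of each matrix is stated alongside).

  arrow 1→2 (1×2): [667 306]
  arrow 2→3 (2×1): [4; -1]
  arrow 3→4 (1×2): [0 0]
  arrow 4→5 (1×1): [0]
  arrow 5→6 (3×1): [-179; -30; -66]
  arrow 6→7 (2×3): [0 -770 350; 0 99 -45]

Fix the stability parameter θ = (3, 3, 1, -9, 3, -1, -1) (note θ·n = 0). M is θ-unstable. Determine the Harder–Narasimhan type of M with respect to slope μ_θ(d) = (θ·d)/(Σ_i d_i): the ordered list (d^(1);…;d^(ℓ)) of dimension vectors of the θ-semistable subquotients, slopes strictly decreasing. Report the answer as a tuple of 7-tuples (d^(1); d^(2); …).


Via rank(M_{q-1}∘⋯∘M_p): M ≅ I[1,1], I[1,3], I[3,3], I[4,4], I[5,6], I[6,6], I[6,7], I[7,7].
μ_θ-semistable layers: μ^(1)=3; μ^(2)=7/3; μ^(3)=1; μ^(4)=-1; μ^(5)=-9

((1, 0, 0, 0, 0, 0, 0); (1, 1, 1, 0, 0, 0, 0); (0, 0, 1, 0, 1, 1, 0); (0, 0, 0, 0, 0, 2, 2); (0, 0, 0, 1, 0, 0, 0))


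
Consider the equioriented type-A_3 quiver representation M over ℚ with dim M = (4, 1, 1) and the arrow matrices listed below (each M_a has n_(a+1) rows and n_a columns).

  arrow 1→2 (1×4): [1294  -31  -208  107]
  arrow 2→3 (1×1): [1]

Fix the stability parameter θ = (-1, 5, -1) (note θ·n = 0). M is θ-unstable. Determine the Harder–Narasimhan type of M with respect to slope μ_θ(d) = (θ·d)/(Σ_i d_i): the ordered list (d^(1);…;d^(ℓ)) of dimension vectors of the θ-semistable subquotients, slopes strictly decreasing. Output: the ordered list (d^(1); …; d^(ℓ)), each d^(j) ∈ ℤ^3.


Barcode: M ≅ I[1,1]^3, I[1,3]. HN layers by μ_θ (2 steps, strictly decreasing):
  μ^(1)=2; μ^(2)=-1

((0, 1, 1); (4, 0, 0))


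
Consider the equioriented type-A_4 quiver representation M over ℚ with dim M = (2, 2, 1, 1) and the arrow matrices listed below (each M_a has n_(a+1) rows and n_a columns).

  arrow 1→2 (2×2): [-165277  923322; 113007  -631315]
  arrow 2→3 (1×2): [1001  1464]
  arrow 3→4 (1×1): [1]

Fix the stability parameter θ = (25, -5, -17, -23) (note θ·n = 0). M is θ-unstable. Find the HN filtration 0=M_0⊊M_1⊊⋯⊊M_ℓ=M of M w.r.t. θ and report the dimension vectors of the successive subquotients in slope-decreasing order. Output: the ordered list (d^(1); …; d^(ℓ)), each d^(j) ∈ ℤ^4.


Barcode: M ≅ I[1,2], I[1,4]. HN layers by μ_θ (2 steps, strictly decreasing):
  μ^(1)=10; μ^(2)=-5

((1, 1, 0, 0); (1, 1, 1, 1))


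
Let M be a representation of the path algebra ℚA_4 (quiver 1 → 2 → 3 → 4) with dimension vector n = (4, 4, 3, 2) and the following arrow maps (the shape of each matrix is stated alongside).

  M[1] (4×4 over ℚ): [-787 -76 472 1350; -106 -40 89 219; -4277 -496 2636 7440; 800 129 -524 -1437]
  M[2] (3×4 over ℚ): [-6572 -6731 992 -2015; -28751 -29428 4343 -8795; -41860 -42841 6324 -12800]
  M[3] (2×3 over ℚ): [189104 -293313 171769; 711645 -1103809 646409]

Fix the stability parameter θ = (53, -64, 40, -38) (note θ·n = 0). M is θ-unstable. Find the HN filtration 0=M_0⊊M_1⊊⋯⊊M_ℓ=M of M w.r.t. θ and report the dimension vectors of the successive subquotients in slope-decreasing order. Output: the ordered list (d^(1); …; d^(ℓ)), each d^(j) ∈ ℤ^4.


Via rank(M_{q-1}∘⋯∘M_p): M ≅ I[1,2], I[1,3], I[1,4]^2.
μ_θ-semistable layers: μ^(1)=40; μ^(2)=1; μ^(3)=-11/2

((0, 0, 1, 0); (0, 0, 2, 2); (4, 4, 0, 0))


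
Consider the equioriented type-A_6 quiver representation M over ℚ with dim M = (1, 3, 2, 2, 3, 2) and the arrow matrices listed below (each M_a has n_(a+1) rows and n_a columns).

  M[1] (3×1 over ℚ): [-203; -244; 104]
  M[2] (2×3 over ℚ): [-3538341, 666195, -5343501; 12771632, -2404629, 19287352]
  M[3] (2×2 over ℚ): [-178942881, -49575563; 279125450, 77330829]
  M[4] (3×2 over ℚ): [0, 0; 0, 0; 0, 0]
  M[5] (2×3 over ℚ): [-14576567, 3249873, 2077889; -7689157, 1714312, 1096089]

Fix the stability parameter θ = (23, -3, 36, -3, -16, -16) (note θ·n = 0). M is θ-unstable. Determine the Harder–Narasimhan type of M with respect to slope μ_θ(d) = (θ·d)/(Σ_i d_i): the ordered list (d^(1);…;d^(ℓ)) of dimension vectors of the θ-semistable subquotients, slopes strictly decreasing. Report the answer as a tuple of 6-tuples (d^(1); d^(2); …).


Barcode: M ≅ I[1,4], I[2,2], I[2,4], I[5,5], I[5,6]^2. HN layers by μ_θ (4 steps, strictly decreasing):
  μ^(1)=33/2; μ^(2)=10; μ^(3)=-3; μ^(4)=-16

((0, 0, 2, 2, 0, 0); (1, 1, 0, 0, 0, 0); (0, 2, 0, 0, 0, 0); (0, 0, 0, 0, 3, 2))
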